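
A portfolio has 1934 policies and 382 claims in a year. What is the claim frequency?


frequency = claims / policies
= 382 / 1934
= 0.1975


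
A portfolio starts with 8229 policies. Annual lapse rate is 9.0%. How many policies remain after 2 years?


remaining = initial * (1 - lapse)^years
= 8229 * (1 - 0.09)^2
= 8229 * 0.8281
= 6814.4349


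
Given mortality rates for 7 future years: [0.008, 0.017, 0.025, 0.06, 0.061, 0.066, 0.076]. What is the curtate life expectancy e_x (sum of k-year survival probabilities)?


e_x = sum_{k=1}^{n} k_p_x
k_p_x values:
  1_p_x = 0.992
  2_p_x = 0.975136
  3_p_x = 0.950758
  4_p_x = 0.893712
  5_p_x = 0.839196
  6_p_x = 0.783809
  7_p_x = 0.724239
e_x = 6.1588


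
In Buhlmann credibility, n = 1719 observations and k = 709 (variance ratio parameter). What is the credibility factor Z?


Z = n / (n + k)
= 1719 / (1719 + 709)
= 1719 / 2428
= 0.708


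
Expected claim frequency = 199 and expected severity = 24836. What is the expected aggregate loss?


E[S] = E[N] * E[X]
= 199 * 24836
= 4.9424e+06


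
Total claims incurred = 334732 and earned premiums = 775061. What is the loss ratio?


Loss ratio = claims / premiums
= 334732 / 775061
= 0.4319


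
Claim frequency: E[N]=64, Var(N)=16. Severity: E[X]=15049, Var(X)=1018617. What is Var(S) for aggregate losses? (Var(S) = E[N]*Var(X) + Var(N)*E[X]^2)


Var(S) = E[N]*Var(X) + Var(N)*E[X]^2
= 64*1018617 + 16*15049^2
= 65191488 + 3623558416
= 3.6887e+09


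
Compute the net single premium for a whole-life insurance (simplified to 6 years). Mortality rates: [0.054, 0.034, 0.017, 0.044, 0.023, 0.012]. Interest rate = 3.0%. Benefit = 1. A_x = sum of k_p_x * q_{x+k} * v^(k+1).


v = 0.970874
Year 0: k_p_x=1.0, q=0.054, term=0.052427
Year 1: k_p_x=0.946, q=0.034, term=0.030318
Year 2: k_p_x=0.913836, q=0.017, term=0.014217
Year 3: k_p_x=0.898301, q=0.044, term=0.035118
Year 4: k_p_x=0.858776, q=0.023, term=0.017038
Year 5: k_p_x=0.839024, q=0.012, term=0.008432
A_x = 0.1575


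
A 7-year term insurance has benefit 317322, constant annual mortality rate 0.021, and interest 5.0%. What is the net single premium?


NSP = benefit * sum_{k=0}^{n-1} k_p_x * q * v^(k+1)
With constant q=0.021, v=0.952381
Sum = 0.114593
NSP = 317322 * 0.114593
= 36362.8151


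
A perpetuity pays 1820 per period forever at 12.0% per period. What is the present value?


PV = PMT / i
= 1820 / 0.12
= 15166.6667


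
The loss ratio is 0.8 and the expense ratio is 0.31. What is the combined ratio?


Combined ratio = loss ratio + expense ratio
= 0.8 + 0.31
= 1.11


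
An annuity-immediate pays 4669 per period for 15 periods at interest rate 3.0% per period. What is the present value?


PV = PMT * (1 - (1+i)^(-n)) / i
= 4669 * (1 - (1+0.03)^(-15)) / 0.03
= 4669 * (1 - 0.641862) / 0.03
= 4669 * 11.937935
= 55738.2189


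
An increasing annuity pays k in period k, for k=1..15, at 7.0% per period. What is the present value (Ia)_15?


(Ia)_n = sum_{k=1}^{n} k * v^k, v = 1/(1+i)
v = 0.934579
Sum computed term by term:
(Ia)_15 = 61.554


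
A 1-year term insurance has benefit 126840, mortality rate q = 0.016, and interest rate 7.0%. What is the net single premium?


NSP = benefit * q * v
v = 1/(1+i) = 0.934579
NSP = 126840 * 0.016 * 0.934579
= 1896.6729


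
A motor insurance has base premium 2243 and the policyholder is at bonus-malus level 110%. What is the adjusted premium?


adjusted = base * BM_level / 100
= 2243 * 110 / 100
= 2243 * 1.1
= 2467.3


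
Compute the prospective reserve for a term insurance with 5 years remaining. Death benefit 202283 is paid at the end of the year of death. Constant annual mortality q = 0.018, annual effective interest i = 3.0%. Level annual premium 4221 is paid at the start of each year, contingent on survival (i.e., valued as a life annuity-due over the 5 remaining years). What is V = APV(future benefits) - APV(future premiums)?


v = 1/(1+i) = 0.970874
APV(future benefits) per unit = sum_{k=0}^{4} k_p_x * q * v^(k+1) = 0.079605
APV(future benefits) = 202283 * 0.079605 = 16102.8148
Life annuity-due factor ä_{x:5} = sum_{k=0}^{4} k_p_x * v^k = 4.555197
APV(future premiums) = 4221 * 4.555197 = 19227.4852
V = 16102.8148 - 19227.4852
= -3124.6703


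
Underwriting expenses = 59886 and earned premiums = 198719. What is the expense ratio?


Expense ratio = expenses / premiums
= 59886 / 198719
= 0.3014


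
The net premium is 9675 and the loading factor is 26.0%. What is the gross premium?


Gross = net * (1 + loading)
= 9675 * (1 + 0.26)
= 9675 * 1.26
= 12190.5


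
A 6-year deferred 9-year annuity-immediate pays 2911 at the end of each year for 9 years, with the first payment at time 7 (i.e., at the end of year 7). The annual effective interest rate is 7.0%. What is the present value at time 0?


PV at time 6 of the 9-year annuity-immediate:
a_n = 2911 * (1-(1+0.07)^(-9))/0.07 = 18965.8411
Discount back 6 years to time 0:
PV = 18965.8411 * (1+0.07)^(-6)
= 18965.8411 * 0.666342
= 12637.7407


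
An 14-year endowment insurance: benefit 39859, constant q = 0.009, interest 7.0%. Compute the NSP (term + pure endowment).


Term component = 2989.2261
Pure endowment = 14_p_x * v^14 * benefit = 0.881112 * 0.387817 * 39859 = 13620.2373
NSP = 16609.4634


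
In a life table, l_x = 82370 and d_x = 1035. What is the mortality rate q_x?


q_x = d_x / l_x
= 1035 / 82370
= 0.0126


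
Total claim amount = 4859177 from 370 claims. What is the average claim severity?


severity = total / number
= 4859177 / 370
= 13132.9108


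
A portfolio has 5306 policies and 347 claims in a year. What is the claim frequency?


frequency = claims / policies
= 347 / 5306
= 0.0654


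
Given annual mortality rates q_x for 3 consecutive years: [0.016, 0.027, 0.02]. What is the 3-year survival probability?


p_k = 1 - q_k for each year
Survival = product of (1 - q_k)
= 0.984 * 0.973 * 0.98
= 0.9383


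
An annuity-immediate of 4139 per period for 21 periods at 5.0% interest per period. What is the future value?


FV = PMT * ((1+i)^n - 1) / i
= 4139 * ((1.05)^21 - 1) / 0.05
= 4139 * (2.785963 - 1) / 0.05
= 147841.9832


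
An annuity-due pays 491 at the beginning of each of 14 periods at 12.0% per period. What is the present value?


PV_due = PMT * (1-(1+i)^(-n))/i * (1+i)
PV_immediate = 3254.4306
PV_due = 3254.4306 * 1.12
= 3644.9623


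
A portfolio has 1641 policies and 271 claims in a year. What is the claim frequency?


frequency = claims / policies
= 271 / 1641
= 0.1651


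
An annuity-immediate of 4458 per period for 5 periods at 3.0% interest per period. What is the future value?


FV = PMT * ((1+i)^n - 1) / i
= 4458 * ((1.03)^5 - 1) / 0.03
= 4458 * (1.159274 - 1) / 0.03
= 23668.1274


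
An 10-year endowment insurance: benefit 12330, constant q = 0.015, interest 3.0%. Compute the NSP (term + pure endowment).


Term component = 1480.75
Pure endowment = 10_p_x * v^10 * benefit = 0.85973 * 0.744094 * 12330 = 7887.7499
NSP = 9368.5


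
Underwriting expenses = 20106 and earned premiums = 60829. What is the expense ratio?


Expense ratio = expenses / premiums
= 20106 / 60829
= 0.3305


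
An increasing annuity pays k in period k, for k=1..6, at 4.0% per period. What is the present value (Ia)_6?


(Ia)_n = sum_{k=1}^{n} k * v^k, v = 1/(1+i)
v = 0.961538
Sum computed term by term:
(Ia)_6 = 17.7484


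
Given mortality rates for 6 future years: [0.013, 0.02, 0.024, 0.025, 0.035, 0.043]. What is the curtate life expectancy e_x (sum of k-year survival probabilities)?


e_x = sum_{k=1}^{n} k_p_x
k_p_x values:
  1_p_x = 0.987
  2_p_x = 0.96726
  3_p_x = 0.944046
  4_p_x = 0.920445
  5_p_x = 0.888229
  6_p_x = 0.850035
e_x = 5.557


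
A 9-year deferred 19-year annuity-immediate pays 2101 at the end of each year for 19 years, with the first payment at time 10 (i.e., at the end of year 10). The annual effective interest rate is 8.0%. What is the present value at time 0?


PV at time 9 of the 19-year annuity-immediate:
a_n = 2101 * (1-(1+0.08)^(-19))/0.08 = 20177.1619
Discount back 9 years to time 0:
PV = 20177.1619 * (1+0.08)^(-9)
= 20177.1619 * 0.500249
= 10093.6044


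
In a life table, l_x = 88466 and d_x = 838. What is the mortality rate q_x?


q_x = d_x / l_x
= 838 / 88466
= 0.0095


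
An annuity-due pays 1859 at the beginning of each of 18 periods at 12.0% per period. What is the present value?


PV_due = PMT * (1-(1+i)^(-n))/i * (1+i)
PV_immediate = 13477.1367
PV_due = 13477.1367 * 1.12
= 15094.3931


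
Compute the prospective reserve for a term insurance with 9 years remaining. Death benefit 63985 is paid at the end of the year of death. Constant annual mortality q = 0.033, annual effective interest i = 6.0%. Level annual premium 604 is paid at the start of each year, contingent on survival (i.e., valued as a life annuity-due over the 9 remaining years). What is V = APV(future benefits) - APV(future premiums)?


v = 1/(1+i) = 0.943396
APV(future benefits) per unit = sum_{k=0}^{8} k_p_x * q * v^(k+1) = 0.199558
APV(future benefits) = 63985 * 0.199558 = 12768.7423
Life annuity-due factor ä_{x:9} = sum_{k=0}^{8} k_p_x * v^k = 6.410057
APV(future premiums) = 604 * 6.410057 = 3871.6743
V = 12768.7423 - 3871.6743
= 8897.0681


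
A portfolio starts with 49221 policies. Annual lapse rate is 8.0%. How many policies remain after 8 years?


remaining = initial * (1 - lapse)^years
= 49221 * (1 - 0.08)^8
= 49221 * 0.513219
= 25261.1462


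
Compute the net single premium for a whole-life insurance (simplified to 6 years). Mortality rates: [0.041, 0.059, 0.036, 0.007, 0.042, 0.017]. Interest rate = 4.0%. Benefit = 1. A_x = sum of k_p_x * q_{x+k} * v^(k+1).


v = 0.961538
Year 0: k_p_x=1.0, q=0.041, term=0.039423
Year 1: k_p_x=0.959, q=0.059, term=0.052312
Year 2: k_p_x=0.902419, q=0.036, term=0.028881
Year 3: k_p_x=0.869932, q=0.007, term=0.005205
Year 4: k_p_x=0.863842, q=0.042, term=0.029821
Year 5: k_p_x=0.827561, q=0.017, term=0.011119
A_x = 0.1668


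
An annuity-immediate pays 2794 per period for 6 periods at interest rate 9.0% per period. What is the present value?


PV = PMT * (1 - (1+i)^(-n)) / i
= 2794 * (1 - (1+0.09)^(-6)) / 0.09
= 2794 * (1 - 0.596267) / 0.09
= 2794 * 4.485919
= 12533.6565


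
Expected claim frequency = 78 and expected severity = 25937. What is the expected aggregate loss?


E[S] = E[N] * E[X]
= 78 * 25937
= 2.0231e+06


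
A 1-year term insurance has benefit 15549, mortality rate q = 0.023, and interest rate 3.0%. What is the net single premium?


NSP = benefit * q * v
v = 1/(1+i) = 0.970874
NSP = 15549 * 0.023 * 0.970874
= 347.2107


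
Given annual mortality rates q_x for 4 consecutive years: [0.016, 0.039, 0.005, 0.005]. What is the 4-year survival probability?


p_k = 1 - q_k for each year
Survival = product of (1 - q_k)
= 0.984 * 0.961 * 0.995 * 0.995
= 0.9362


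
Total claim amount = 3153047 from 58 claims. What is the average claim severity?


severity = total / number
= 3153047 / 58
= 54362.8793


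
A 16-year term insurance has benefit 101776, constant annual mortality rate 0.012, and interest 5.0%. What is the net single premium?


NSP = benefit * sum_{k=0}^{n-1} k_p_x * q * v^(k+1)
With constant q=0.012, v=0.952381
Sum = 0.120456
NSP = 101776 * 0.120456
= 12259.5343


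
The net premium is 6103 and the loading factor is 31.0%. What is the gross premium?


Gross = net * (1 + loading)
= 6103 * (1 + 0.31)
= 6103 * 1.31
= 7994.93


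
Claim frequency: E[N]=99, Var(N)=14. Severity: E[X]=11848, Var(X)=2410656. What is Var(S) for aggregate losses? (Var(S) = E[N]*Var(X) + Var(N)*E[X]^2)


Var(S) = E[N]*Var(X) + Var(N)*E[X]^2
= 99*2410656 + 14*11848^2
= 238654944 + 1965251456
= 2.2039e+09


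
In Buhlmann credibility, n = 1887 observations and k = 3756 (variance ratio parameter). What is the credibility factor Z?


Z = n / (n + k)
= 1887 / (1887 + 3756)
= 1887 / 5643
= 0.3344


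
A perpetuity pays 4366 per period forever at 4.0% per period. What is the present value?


PV = PMT / i
= 4366 / 0.04
= 109150.0


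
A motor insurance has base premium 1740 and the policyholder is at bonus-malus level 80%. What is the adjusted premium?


adjusted = base * BM_level / 100
= 1740 * 80 / 100
= 1740 * 0.8
= 1392.0


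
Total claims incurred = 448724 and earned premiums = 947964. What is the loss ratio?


Loss ratio = claims / premiums
= 448724 / 947964
= 0.4734


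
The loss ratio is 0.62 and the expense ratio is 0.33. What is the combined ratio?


Combined ratio = loss ratio + expense ratio
= 0.62 + 0.33
= 0.95


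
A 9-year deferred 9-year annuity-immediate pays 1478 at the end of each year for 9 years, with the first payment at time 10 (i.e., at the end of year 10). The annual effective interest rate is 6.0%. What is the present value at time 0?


PV at time 9 of the 9-year annuity-immediate:
a_n = 1478 * (1-(1+0.06)^(-9))/0.06 = 10052.9012
Discount back 9 years to time 0:
PV = 10052.9012 * (1+0.06)^(-9)
= 10052.9012 * 0.591898
= 5950.2968


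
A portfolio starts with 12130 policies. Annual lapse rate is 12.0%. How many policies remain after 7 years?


remaining = initial * (1 - lapse)^years
= 12130 * (1 - 0.12)^7
= 12130 * 0.408676
= 4957.235


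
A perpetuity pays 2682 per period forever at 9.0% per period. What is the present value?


PV = PMT / i
= 2682 / 0.09
= 29800.0


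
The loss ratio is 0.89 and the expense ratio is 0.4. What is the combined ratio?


Combined ratio = loss ratio + expense ratio
= 0.89 + 0.4
= 1.29


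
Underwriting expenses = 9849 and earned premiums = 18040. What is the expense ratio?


Expense ratio = expenses / premiums
= 9849 / 18040
= 0.546


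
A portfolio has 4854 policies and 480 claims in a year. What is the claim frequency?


frequency = claims / policies
= 480 / 4854
= 0.0989


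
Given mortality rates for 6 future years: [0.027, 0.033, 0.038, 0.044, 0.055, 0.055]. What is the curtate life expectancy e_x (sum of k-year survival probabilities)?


e_x = sum_{k=1}^{n} k_p_x
k_p_x values:
  1_p_x = 0.973
  2_p_x = 0.940891
  3_p_x = 0.905137
  4_p_x = 0.865311
  5_p_x = 0.817719
  6_p_x = 0.772744
e_x = 5.2748


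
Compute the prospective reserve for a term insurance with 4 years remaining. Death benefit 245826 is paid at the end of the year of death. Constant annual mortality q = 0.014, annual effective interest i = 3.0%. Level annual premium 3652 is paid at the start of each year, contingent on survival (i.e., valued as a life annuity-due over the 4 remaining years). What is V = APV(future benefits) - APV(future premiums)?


v = 1/(1+i) = 0.970874
APV(future benefits) per unit = sum_{k=0}^{3} k_p_x * q * v^(k+1) = 0.050983
APV(future benefits) = 245826 * 0.050983 = 12533.0094
Life annuity-due factor ä_{x:4} = sum_{k=0}^{3} k_p_x * v^k = 3.750911
APV(future premiums) = 3652 * 3.750911 = 13698.3263
V = 12533.0094 - 13698.3263
= -1165.317


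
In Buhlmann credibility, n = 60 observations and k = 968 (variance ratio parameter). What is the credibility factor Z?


Z = n / (n + k)
= 60 / (60 + 968)
= 60 / 1028
= 0.0584


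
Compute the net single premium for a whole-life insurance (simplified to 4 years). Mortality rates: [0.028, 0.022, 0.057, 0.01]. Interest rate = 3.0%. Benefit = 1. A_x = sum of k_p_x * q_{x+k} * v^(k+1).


v = 0.970874
Year 0: k_p_x=1.0, q=0.028, term=0.027184
Year 1: k_p_x=0.972, q=0.022, term=0.020156
Year 2: k_p_x=0.950616, q=0.057, term=0.049587
Year 3: k_p_x=0.896431, q=0.01, term=0.007965
A_x = 0.1049


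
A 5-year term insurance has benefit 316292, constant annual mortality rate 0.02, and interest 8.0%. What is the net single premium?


NSP = benefit * sum_{k=0}^{n-1} k_p_x * q * v^(k+1)
With constant q=0.02, v=0.925926
Sum = 0.076961
NSP = 316292 * 0.076961
= 24342.2558


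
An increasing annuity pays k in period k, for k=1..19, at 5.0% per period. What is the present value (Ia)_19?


(Ia)_n = sum_{k=1}^{n} k * v^k, v = 1/(1+i)
v = 0.952381
Sum computed term by term:
(Ia)_19 = 103.4128


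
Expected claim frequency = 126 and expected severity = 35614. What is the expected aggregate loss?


E[S] = E[N] * E[X]
= 126 * 35614
= 4.4874e+06


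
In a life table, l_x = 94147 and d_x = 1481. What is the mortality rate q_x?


q_x = d_x / l_x
= 1481 / 94147
= 0.0157


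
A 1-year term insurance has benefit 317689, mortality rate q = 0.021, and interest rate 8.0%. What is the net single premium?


NSP = benefit * q * v
v = 1/(1+i) = 0.925926
NSP = 317689 * 0.021 * 0.925926
= 6177.2861


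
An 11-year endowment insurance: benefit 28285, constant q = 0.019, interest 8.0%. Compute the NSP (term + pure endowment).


Term component = 3543.1695
Pure endowment = 11_p_x * v^11 * benefit = 0.809765 * 0.428883 * 28285 = 9823.2219
NSP = 13366.3914


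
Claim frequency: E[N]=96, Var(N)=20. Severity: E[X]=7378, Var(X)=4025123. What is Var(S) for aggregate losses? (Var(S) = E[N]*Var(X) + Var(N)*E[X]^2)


Var(S) = E[N]*Var(X) + Var(N)*E[X]^2
= 96*4025123 + 20*7378^2
= 386411808 + 1088697680
= 1.4751e+09


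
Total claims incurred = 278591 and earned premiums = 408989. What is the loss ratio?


Loss ratio = claims / premiums
= 278591 / 408989
= 0.6812


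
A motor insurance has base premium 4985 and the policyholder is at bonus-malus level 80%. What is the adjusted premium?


adjusted = base * BM_level / 100
= 4985 * 80 / 100
= 4985 * 0.8
= 3988.0


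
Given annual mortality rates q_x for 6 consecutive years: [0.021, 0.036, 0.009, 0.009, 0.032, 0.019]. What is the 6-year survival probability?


p_k = 1 - q_k for each year
Survival = product of (1 - q_k)
= 0.979 * 0.964 * 0.991 * 0.991 * 0.968 * 0.981
= 0.8801


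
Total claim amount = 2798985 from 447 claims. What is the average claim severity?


severity = total / number
= 2798985 / 447
= 6261.7114


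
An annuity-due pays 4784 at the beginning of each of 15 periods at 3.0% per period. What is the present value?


PV_due = PMT * (1-(1+i)^(-n))/i * (1+i)
PV_immediate = 57111.0815
PV_due = 57111.0815 * 1.03
= 58824.4139


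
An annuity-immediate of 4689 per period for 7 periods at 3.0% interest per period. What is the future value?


FV = PMT * ((1+i)^n - 1) / i
= 4689 * ((1.03)^7 - 1) / 0.03
= 4689 * (1.229874 - 1) / 0.03
= 35929.2852


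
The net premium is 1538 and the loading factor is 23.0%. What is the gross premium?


Gross = net * (1 + loading)
= 1538 * (1 + 0.23)
= 1538 * 1.23
= 1891.74


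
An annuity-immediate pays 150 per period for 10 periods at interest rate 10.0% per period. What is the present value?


PV = PMT * (1 - (1+i)^(-n)) / i
= 150 * (1 - (1+0.1)^(-10)) / 0.1
= 150 * (1 - 0.385543) / 0.1
= 150 * 6.144567
= 921.6851


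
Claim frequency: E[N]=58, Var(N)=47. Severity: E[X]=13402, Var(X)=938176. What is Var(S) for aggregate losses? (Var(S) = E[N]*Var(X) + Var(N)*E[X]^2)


Var(S) = E[N]*Var(X) + Var(N)*E[X]^2
= 58*938176 + 47*13402^2
= 54414208 + 8441839388
= 8.4963e+09


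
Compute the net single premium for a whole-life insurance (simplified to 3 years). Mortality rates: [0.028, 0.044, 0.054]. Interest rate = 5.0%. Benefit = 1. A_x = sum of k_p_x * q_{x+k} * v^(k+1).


v = 0.952381
Year 0: k_p_x=1.0, q=0.028, term=0.026667
Year 1: k_p_x=0.972, q=0.044, term=0.038792
Year 2: k_p_x=0.929232, q=0.054, term=0.043346
A_x = 0.1088


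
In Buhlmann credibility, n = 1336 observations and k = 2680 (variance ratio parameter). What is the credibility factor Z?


Z = n / (n + k)
= 1336 / (1336 + 2680)
= 1336 / 4016
= 0.3327


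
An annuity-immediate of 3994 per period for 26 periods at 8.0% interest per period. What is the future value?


FV = PMT * ((1+i)^n - 1) / i
= 3994 * ((1.08)^26 - 1) / 0.08
= 3994 * (7.396353 - 1) / 0.08
= 319337.9341


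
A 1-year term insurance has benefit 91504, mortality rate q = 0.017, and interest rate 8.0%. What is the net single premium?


NSP = benefit * q * v
v = 1/(1+i) = 0.925926
NSP = 91504 * 0.017 * 0.925926
= 1440.3407


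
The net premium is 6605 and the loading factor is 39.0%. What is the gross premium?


Gross = net * (1 + loading)
= 6605 * (1 + 0.39)
= 6605 * 1.39
= 9180.95


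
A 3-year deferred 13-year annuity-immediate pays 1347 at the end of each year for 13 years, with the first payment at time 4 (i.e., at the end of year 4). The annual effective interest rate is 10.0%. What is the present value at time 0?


PV at time 3 of the 13-year annuity-immediate:
a_n = 1347 * (1-(1+0.1)^(-13))/0.1 = 9568.2208
Discount back 3 years to time 0:
PV = 9568.2208 * (1+0.1)^(-3)
= 9568.2208 * 0.751315
= 7188.7459


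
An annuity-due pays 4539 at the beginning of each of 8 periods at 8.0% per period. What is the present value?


PV_due = PMT * (1-(1+i)^(-n))/i * (1+i)
PV_immediate = 26083.9942
PV_due = 26083.9942 * 1.08
= 28170.7137


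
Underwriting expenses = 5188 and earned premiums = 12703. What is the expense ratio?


Expense ratio = expenses / premiums
= 5188 / 12703
= 0.4084


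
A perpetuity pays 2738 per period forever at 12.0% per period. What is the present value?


PV = PMT / i
= 2738 / 0.12
= 22816.6667


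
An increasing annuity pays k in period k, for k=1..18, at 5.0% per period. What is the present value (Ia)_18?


(Ia)_n = sum_{k=1}^{n} k * v^k, v = 1/(1+i)
v = 0.952381
Sum computed term by term:
(Ia)_18 = 95.8939


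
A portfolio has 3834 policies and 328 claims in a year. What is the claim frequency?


frequency = claims / policies
= 328 / 3834
= 0.0856


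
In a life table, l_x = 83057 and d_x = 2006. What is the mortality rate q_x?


q_x = d_x / l_x
= 2006 / 83057
= 0.0242


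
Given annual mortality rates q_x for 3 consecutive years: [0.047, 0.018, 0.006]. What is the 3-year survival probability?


p_k = 1 - q_k for each year
Survival = product of (1 - q_k)
= 0.953 * 0.982 * 0.994
= 0.9302


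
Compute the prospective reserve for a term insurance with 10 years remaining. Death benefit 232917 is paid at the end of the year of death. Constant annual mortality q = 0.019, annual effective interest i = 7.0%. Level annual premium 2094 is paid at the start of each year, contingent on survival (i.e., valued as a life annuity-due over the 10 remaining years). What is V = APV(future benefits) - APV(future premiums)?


v = 1/(1+i) = 0.934579
APV(future benefits) per unit = sum_{k=0}^{9} k_p_x * q * v^(k+1) = 0.123902
APV(future benefits) = 232917 * 0.123902 = 28858.9169
Life annuity-due factor ä_{x:10} = sum_{k=0}^{9} k_p_x * v^k = 6.977647
APV(future premiums) = 2094 * 6.977647 = 14611.1935
V = 28858.9169 - 14611.1935
= 14247.7233


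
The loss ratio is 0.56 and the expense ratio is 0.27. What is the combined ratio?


Combined ratio = loss ratio + expense ratio
= 0.56 + 0.27
= 0.83


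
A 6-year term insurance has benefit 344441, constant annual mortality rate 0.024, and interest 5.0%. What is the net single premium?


NSP = benefit * sum_{k=0}^{n-1} k_p_x * q * v^(k+1)
With constant q=0.024, v=0.952381
Sum = 0.115133
NSP = 344441 * 0.115133
= 39656.6975


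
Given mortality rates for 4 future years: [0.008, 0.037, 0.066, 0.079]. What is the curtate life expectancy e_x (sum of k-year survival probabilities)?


e_x = sum_{k=1}^{n} k_p_x
k_p_x values:
  1_p_x = 0.992
  2_p_x = 0.955296
  3_p_x = 0.892246
  4_p_x = 0.821759
e_x = 3.6613


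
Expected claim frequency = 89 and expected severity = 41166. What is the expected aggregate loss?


E[S] = E[N] * E[X]
= 89 * 41166
= 3.6638e+06


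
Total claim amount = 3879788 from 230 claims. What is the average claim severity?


severity = total / number
= 3879788 / 230
= 16868.6435


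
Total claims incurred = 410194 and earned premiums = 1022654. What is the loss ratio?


Loss ratio = claims / premiums
= 410194 / 1022654
= 0.4011


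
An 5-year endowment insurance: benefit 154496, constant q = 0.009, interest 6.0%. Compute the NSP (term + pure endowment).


Term component = 5758.7092
Pure endowment = 5_p_x * v^5 * benefit = 0.955803 * 0.747258 * 154496 = 110345.8961
NSP = 116104.6053


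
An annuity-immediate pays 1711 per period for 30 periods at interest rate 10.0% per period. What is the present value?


PV = PMT * (1 - (1+i)^(-n)) / i
= 1711 * (1 - (1+0.1)^(-30)) / 0.1
= 1711 * (1 - 0.057309) / 0.1
= 1711 * 9.426914
= 16129.4507


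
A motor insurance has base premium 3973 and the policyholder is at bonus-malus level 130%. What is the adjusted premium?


adjusted = base * BM_level / 100
= 3973 * 130 / 100
= 3973 * 1.3
= 5164.9


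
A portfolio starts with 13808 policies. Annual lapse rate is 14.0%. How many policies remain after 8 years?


remaining = initial * (1 - lapse)^years
= 13808 * (1 - 0.14)^8
= 13808 * 0.299218
= 4131.6011


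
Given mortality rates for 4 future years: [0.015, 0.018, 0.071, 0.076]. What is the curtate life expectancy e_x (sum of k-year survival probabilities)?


e_x = sum_{k=1}^{n} k_p_x
k_p_x values:
  1_p_x = 0.985
  2_p_x = 0.96727
  3_p_x = 0.898594
  4_p_x = 0.830301
e_x = 3.6812


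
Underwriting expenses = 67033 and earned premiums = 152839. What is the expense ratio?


Expense ratio = expenses / premiums
= 67033 / 152839
= 0.4386


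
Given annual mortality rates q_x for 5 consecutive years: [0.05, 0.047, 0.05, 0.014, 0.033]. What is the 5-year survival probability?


p_k = 1 - q_k for each year
Survival = product of (1 - q_k)
= 0.95 * 0.953 * 0.95 * 0.986 * 0.967
= 0.8201


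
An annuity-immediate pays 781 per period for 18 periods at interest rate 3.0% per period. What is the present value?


PV = PMT * (1 - (1+i)^(-n)) / i
= 781 * (1 - (1+0.03)^(-18)) / 0.03
= 781 * (1 - 0.587395) / 0.03
= 781 * 13.753513
= 10741.4937


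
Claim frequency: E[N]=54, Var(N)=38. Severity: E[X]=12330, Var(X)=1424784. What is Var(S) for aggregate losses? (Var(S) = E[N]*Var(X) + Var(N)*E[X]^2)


Var(S) = E[N]*Var(X) + Var(N)*E[X]^2
= 54*1424784 + 38*12330^2
= 76938336 + 5777098200
= 5.8540e+09


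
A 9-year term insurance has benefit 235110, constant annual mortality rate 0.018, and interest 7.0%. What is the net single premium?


NSP = benefit * sum_{k=0}^{n-1} k_p_x * q * v^(k+1)
With constant q=0.018, v=0.934579
Sum = 0.110066
NSP = 235110 * 0.110066
= 25877.5228


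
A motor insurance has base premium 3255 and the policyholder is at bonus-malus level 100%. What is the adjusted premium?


adjusted = base * BM_level / 100
= 3255 * 100 / 100
= 3255 * 1.0
= 3255.0


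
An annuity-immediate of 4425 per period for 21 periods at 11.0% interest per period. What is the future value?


FV = PMT * ((1+i)^n - 1) / i
= 4425 * ((1.11)^21 - 1) / 0.11
= 4425 * (8.949166 - 1) / 0.11
= 319773.2608


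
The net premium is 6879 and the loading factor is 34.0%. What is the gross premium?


Gross = net * (1 + loading)
= 6879 * (1 + 0.34)
= 6879 * 1.34
= 9217.86


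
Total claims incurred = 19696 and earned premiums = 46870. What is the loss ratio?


Loss ratio = claims / premiums
= 19696 / 46870
= 0.4202


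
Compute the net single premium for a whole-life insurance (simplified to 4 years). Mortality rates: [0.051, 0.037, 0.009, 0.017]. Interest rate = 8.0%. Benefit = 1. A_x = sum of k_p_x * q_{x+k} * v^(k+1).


v = 0.925926
Year 0: k_p_x=1.0, q=0.051, term=0.047222
Year 1: k_p_x=0.949, q=0.037, term=0.030104
Year 2: k_p_x=0.913887, q=0.009, term=0.006529
Year 3: k_p_x=0.905662, q=0.017, term=0.011317
A_x = 0.0952


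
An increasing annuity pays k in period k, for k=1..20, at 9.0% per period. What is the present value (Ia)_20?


(Ia)_n = sum_{k=1}^{n} k * v^k, v = 1/(1+i)
v = 0.917431
Sum computed term by term:
(Ia)_20 = 70.9055


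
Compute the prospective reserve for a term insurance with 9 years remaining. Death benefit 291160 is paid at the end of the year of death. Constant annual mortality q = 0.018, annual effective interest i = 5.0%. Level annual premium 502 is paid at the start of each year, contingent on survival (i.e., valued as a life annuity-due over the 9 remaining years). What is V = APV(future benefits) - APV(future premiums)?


v = 1/(1+i) = 0.952381
APV(future benefits) per unit = sum_{k=0}^{8} k_p_x * q * v^(k+1) = 0.119808
APV(future benefits) = 291160 * 0.119808 = 34883.1756
Life annuity-due factor ä_{x:9} = sum_{k=0}^{8} k_p_x * v^k = 6.988776
APV(future premiums) = 502 * 6.988776 = 3508.3654
V = 34883.1756 - 3508.3654
= 31374.8103


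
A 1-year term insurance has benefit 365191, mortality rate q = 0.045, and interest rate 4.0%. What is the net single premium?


NSP = benefit * q * v
v = 1/(1+i) = 0.961538
NSP = 365191 * 0.045 * 0.961538
= 15801.5337


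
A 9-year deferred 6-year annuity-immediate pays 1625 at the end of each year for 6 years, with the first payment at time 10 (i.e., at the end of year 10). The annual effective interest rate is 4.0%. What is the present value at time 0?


PV at time 9 of the 6-year annuity-immediate:
a_n = 1625 * (1-(1+0.04)^(-6))/0.04 = 8518.4724
Discount back 9 years to time 0:
PV = 8518.4724 * (1+0.04)^(-9)
= 8518.4724 * 0.702587
= 5984.9657


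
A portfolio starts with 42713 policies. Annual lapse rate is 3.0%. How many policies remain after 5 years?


remaining = initial * (1 - lapse)^years
= 42713 * (1 - 0.03)^5
= 42713 * 0.858734
= 36679.1064


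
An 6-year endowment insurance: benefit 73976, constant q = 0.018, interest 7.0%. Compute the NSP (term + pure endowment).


Term component = 6089.8202
Pure endowment = 6_p_x * v^6 * benefit = 0.896745 * 0.666342 * 73976 = 44203.5455
NSP = 50293.3658


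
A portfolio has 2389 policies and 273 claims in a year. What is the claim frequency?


frequency = claims / policies
= 273 / 2389
= 0.1143


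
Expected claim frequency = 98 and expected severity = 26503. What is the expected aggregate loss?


E[S] = E[N] * E[X]
= 98 * 26503
= 2.5973e+06


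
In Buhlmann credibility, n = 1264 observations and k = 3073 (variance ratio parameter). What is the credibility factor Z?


Z = n / (n + k)
= 1264 / (1264 + 3073)
= 1264 / 4337
= 0.2914


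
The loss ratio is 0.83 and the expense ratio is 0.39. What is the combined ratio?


Combined ratio = loss ratio + expense ratio
= 0.83 + 0.39
= 1.22


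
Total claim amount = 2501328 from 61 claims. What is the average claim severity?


severity = total / number
= 2501328 / 61
= 41005.377


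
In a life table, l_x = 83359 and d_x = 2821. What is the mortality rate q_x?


q_x = d_x / l_x
= 2821 / 83359
= 0.0338


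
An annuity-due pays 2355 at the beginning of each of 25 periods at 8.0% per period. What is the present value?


PV_due = PMT * (1-(1+i)^(-n))/i * (1+i)
PV_immediate = 25139.0979
PV_due = 25139.0979 * 1.08
= 27150.2258


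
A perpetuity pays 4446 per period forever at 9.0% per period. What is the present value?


PV = PMT / i
= 4446 / 0.09
= 49400.0


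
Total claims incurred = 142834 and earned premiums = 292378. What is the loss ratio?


Loss ratio = claims / premiums
= 142834 / 292378
= 0.4885


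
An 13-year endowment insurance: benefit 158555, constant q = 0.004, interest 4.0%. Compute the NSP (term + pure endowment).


Term component = 6196.8646
Pure endowment = 13_p_x * v^13 * benefit = 0.94923 * 0.600574 * 158555 = 90389.4889
NSP = 96586.3535


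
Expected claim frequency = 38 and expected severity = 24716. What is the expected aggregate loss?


E[S] = E[N] * E[X]
= 38 * 24716
= 939208


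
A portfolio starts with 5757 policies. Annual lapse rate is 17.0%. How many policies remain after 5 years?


remaining = initial * (1 - lapse)^years
= 5757 * (1 - 0.17)^5
= 5757 * 0.393904
= 2267.7057


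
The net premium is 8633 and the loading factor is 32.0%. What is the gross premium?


Gross = net * (1 + loading)
= 8633 * (1 + 0.32)
= 8633 * 1.32
= 11395.56


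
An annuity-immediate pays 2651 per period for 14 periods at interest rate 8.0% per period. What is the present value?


PV = PMT * (1 - (1+i)^(-n)) / i
= 2651 * (1 - (1+0.08)^(-14)) / 0.08
= 2651 * (1 - 0.340461) / 0.08
= 2651 * 8.244237
= 21855.4722


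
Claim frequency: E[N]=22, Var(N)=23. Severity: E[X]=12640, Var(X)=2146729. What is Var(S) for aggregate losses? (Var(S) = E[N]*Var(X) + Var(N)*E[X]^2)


Var(S) = E[N]*Var(X) + Var(N)*E[X]^2
= 22*2146729 + 23*12640^2
= 47228038 + 3674700800
= 3.7219e+09


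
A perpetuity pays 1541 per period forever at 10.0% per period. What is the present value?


PV = PMT / i
= 1541 / 0.1
= 15410.0


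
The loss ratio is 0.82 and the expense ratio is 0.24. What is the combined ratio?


Combined ratio = loss ratio + expense ratio
= 0.82 + 0.24
= 1.06


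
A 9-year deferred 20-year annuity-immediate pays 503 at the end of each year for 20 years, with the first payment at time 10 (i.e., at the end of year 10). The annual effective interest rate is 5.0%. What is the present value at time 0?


PV at time 9 of the 20-year annuity-immediate:
a_n = 503 * (1-(1+0.05)^(-20))/0.05 = 6268.4918
Discount back 9 years to time 0:
PV = 6268.4918 * (1+0.05)^(-9)
= 6268.4918 * 0.644609
= 4040.7257


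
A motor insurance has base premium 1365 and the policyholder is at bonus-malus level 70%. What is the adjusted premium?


adjusted = base * BM_level / 100
= 1365 * 70 / 100
= 1365 * 0.7
= 955.5


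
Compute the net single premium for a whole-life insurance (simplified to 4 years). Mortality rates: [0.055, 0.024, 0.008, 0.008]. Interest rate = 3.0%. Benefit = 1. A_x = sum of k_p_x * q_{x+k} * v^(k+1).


v = 0.970874
Year 0: k_p_x=1.0, q=0.055, term=0.053398
Year 1: k_p_x=0.945, q=0.024, term=0.021378
Year 2: k_p_x=0.92232, q=0.008, term=0.006752
Year 3: k_p_x=0.914941, q=0.008, term=0.006503
A_x = 0.088


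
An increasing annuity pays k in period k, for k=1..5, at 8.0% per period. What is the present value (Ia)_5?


(Ia)_n = sum_{k=1}^{n} k * v^k, v = 1/(1+i)
v = 0.925926
Sum computed term by term:
(Ia)_5 = 11.3651


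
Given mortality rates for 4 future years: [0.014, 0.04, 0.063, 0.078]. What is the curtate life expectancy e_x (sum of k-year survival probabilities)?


e_x = sum_{k=1}^{n} k_p_x
k_p_x values:
  1_p_x = 0.986
  2_p_x = 0.94656
  3_p_x = 0.886927
  4_p_x = 0.817746
e_x = 3.6372


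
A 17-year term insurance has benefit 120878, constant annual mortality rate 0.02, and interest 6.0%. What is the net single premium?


NSP = benefit * sum_{k=0}^{n-1} k_p_x * q * v^(k+1)
With constant q=0.02, v=0.943396
Sum = 0.184146
NSP = 120878 * 0.184146
= 22259.174


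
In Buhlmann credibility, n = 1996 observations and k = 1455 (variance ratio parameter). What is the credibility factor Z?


Z = n / (n + k)
= 1996 / (1996 + 1455)
= 1996 / 3451
= 0.5784


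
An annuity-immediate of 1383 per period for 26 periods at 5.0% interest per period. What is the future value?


FV = PMT * ((1+i)^n - 1) / i
= 1383 * ((1.05)^26 - 1) / 0.05
= 1383 * (3.555673 - 1) / 0.05
= 70689.9065


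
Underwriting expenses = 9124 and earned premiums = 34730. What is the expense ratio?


Expense ratio = expenses / premiums
= 9124 / 34730
= 0.2627


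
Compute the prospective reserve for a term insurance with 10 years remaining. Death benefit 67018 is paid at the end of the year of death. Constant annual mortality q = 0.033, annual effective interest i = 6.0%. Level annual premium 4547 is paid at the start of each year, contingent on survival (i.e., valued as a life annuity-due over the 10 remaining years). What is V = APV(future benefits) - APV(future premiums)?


v = 1/(1+i) = 0.943396
APV(future benefits) per unit = sum_{k=0}^{9} k_p_x * q * v^(k+1) = 0.213182
APV(future benefits) = 67018 * 0.213182 = 14287.0328
Life annuity-due factor ä_{x:10} = sum_{k=0}^{9} k_p_x * v^k = 6.847665
APV(future premiums) = 4547 * 6.847665 = 31136.3327
V = 14287.0328 - 31136.3327
= -16849.2999


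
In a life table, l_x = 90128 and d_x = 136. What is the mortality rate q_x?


q_x = d_x / l_x
= 136 / 90128
= 0.0015


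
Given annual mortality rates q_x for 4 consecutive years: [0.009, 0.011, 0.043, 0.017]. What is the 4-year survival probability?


p_k = 1 - q_k for each year
Survival = product of (1 - q_k)
= 0.991 * 0.989 * 0.957 * 0.983
= 0.922


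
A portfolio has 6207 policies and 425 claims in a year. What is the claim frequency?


frequency = claims / policies
= 425 / 6207
= 0.0685


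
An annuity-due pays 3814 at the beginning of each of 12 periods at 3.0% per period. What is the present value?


PV_due = PMT * (1-(1+i)^(-n))/i * (1+i)
PV_immediate = 37964.5712
PV_due = 37964.5712 * 1.03
= 39103.5084


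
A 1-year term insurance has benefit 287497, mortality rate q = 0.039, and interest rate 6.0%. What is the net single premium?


NSP = benefit * q * v
v = 1/(1+i) = 0.943396
NSP = 287497 * 0.039 * 0.943396
= 10577.7198


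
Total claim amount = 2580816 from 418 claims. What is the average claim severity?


severity = total / number
= 2580816 / 418
= 6174.201


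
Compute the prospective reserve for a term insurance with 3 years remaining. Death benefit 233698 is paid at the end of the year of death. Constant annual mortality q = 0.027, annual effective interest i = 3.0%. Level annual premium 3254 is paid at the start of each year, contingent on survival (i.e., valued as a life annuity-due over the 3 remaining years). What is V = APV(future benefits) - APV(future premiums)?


v = 1/(1+i) = 0.970874
APV(future benefits) per unit = sum_{k=0}^{2} k_p_x * q * v^(k+1) = 0.074369
APV(future benefits) = 233698 * 0.074369 = 17379.9077
Life annuity-due factor ä_{x:3} = sum_{k=0}^{2} k_p_x * v^k = 2.837043
APV(future premiums) = 3254 * 2.837043 = 9231.7382
V = 17379.9077 - 9231.7382
= 8148.1695


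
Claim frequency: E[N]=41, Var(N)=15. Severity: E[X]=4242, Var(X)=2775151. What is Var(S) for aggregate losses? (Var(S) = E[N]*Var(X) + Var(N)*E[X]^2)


Var(S) = E[N]*Var(X) + Var(N)*E[X]^2
= 41*2775151 + 15*4242^2
= 113781191 + 269918460
= 3.8370e+08


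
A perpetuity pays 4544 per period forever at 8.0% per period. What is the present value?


PV = PMT / i
= 4544 / 0.08
= 56800.0


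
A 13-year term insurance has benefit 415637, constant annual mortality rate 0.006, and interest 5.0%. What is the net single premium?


NSP = benefit * sum_{k=0}^{n-1} k_p_x * q * v^(k+1)
With constant q=0.006, v=0.952381
Sum = 0.054599
NSP = 415637 * 0.054599
= 22693.1945


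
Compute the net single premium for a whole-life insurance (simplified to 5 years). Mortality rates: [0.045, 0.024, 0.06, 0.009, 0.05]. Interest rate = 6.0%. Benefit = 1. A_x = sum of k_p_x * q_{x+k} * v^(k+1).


v = 0.943396
Year 0: k_p_x=1.0, q=0.045, term=0.042453
Year 1: k_p_x=0.955, q=0.024, term=0.020399
Year 2: k_p_x=0.93208, q=0.06, term=0.046956
Year 3: k_p_x=0.876155, q=0.009, term=0.006246
Year 4: k_p_x=0.86827, q=0.05, term=0.032441
A_x = 0.1485


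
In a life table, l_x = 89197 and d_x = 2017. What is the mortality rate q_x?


q_x = d_x / l_x
= 2017 / 89197
= 0.0226


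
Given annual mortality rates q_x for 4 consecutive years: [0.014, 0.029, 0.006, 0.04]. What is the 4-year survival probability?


p_k = 1 - q_k for each year
Survival = product of (1 - q_k)
= 0.986 * 0.971 * 0.994 * 0.96
= 0.9136


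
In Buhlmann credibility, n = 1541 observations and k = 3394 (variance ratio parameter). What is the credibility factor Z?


Z = n / (n + k)
= 1541 / (1541 + 3394)
= 1541 / 4935
= 0.3123


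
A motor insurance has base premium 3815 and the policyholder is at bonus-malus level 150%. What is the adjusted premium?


adjusted = base * BM_level / 100
= 3815 * 150 / 100
= 3815 * 1.5
= 5722.5
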